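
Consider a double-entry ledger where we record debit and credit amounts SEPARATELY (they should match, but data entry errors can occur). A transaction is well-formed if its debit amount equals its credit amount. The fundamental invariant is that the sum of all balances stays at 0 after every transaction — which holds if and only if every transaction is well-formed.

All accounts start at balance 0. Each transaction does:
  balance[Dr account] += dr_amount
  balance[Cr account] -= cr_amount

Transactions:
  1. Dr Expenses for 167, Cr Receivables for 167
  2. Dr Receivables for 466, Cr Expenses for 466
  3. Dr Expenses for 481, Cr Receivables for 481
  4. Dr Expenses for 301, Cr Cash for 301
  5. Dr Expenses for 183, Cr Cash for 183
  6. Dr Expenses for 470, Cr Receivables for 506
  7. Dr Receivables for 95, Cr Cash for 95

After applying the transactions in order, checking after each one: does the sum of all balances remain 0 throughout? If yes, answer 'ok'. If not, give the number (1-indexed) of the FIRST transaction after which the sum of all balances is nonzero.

Answer: 6

Derivation:
After txn 1: dr=167 cr=167 sum_balances=0
After txn 2: dr=466 cr=466 sum_balances=0
After txn 3: dr=481 cr=481 sum_balances=0
After txn 4: dr=301 cr=301 sum_balances=0
After txn 5: dr=183 cr=183 sum_balances=0
After txn 6: dr=470 cr=506 sum_balances=-36
After txn 7: dr=95 cr=95 sum_balances=-36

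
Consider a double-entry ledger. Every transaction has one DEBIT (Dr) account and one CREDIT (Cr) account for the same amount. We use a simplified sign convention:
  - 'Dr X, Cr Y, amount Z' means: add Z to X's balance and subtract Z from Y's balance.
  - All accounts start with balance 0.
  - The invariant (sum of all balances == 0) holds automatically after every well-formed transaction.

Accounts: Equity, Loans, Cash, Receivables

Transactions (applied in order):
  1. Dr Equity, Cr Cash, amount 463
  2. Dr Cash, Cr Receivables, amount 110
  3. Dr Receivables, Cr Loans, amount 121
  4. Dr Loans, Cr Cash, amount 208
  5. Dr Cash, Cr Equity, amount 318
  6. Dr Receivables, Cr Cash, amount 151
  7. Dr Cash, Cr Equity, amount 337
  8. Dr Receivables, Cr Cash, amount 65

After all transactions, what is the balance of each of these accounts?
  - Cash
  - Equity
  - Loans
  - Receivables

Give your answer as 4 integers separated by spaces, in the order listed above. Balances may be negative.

After txn 1 (Dr Equity, Cr Cash, amount 463): Cash=-463 Equity=463
After txn 2 (Dr Cash, Cr Receivables, amount 110): Cash=-353 Equity=463 Receivables=-110
After txn 3 (Dr Receivables, Cr Loans, amount 121): Cash=-353 Equity=463 Loans=-121 Receivables=11
After txn 4 (Dr Loans, Cr Cash, amount 208): Cash=-561 Equity=463 Loans=87 Receivables=11
After txn 5 (Dr Cash, Cr Equity, amount 318): Cash=-243 Equity=145 Loans=87 Receivables=11
After txn 6 (Dr Receivables, Cr Cash, amount 151): Cash=-394 Equity=145 Loans=87 Receivables=162
After txn 7 (Dr Cash, Cr Equity, amount 337): Cash=-57 Equity=-192 Loans=87 Receivables=162
After txn 8 (Dr Receivables, Cr Cash, amount 65): Cash=-122 Equity=-192 Loans=87 Receivables=227

Answer: -122 -192 87 227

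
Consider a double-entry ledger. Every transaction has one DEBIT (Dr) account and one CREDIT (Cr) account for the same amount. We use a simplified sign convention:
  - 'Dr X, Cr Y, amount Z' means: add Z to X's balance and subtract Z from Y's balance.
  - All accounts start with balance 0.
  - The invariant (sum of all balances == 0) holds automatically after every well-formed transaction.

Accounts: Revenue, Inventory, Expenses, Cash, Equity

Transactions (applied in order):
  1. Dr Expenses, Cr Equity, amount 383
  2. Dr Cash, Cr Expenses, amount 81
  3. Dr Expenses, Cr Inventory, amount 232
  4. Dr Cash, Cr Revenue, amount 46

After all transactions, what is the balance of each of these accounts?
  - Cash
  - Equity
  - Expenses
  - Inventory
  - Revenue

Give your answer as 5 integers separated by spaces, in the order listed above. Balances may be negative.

After txn 1 (Dr Expenses, Cr Equity, amount 383): Equity=-383 Expenses=383
After txn 2 (Dr Cash, Cr Expenses, amount 81): Cash=81 Equity=-383 Expenses=302
After txn 3 (Dr Expenses, Cr Inventory, amount 232): Cash=81 Equity=-383 Expenses=534 Inventory=-232
After txn 4 (Dr Cash, Cr Revenue, amount 46): Cash=127 Equity=-383 Expenses=534 Inventory=-232 Revenue=-46

Answer: 127 -383 534 -232 -46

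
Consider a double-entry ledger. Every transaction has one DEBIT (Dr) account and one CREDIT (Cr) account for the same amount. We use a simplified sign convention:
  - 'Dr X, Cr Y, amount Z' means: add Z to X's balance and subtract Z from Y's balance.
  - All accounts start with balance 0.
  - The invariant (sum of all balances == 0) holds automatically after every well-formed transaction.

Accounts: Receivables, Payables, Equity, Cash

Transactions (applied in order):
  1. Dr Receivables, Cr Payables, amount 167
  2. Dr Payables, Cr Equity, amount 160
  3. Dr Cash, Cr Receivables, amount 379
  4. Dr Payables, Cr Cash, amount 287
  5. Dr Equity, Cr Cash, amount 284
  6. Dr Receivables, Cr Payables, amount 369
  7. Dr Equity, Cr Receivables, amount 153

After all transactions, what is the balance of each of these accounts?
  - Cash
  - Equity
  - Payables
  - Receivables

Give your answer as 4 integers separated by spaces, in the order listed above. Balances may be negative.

After txn 1 (Dr Receivables, Cr Payables, amount 167): Payables=-167 Receivables=167
After txn 2 (Dr Payables, Cr Equity, amount 160): Equity=-160 Payables=-7 Receivables=167
After txn 3 (Dr Cash, Cr Receivables, amount 379): Cash=379 Equity=-160 Payables=-7 Receivables=-212
After txn 4 (Dr Payables, Cr Cash, amount 287): Cash=92 Equity=-160 Payables=280 Receivables=-212
After txn 5 (Dr Equity, Cr Cash, amount 284): Cash=-192 Equity=124 Payables=280 Receivables=-212
After txn 6 (Dr Receivables, Cr Payables, amount 369): Cash=-192 Equity=124 Payables=-89 Receivables=157
After txn 7 (Dr Equity, Cr Receivables, amount 153): Cash=-192 Equity=277 Payables=-89 Receivables=4

Answer: -192 277 -89 4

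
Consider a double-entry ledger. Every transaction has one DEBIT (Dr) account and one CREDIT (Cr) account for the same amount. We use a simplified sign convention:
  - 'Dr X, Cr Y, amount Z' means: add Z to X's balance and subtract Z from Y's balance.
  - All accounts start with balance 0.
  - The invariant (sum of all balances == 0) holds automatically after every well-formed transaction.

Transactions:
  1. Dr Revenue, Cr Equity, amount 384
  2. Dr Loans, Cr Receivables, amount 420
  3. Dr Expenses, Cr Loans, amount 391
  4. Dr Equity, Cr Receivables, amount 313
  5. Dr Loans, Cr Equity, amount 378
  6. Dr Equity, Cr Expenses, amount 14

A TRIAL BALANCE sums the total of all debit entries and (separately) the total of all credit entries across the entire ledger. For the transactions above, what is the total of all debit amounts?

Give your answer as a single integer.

Txn 1: debit+=384
Txn 2: debit+=420
Txn 3: debit+=391
Txn 4: debit+=313
Txn 5: debit+=378
Txn 6: debit+=14
Total debits = 1900

Answer: 1900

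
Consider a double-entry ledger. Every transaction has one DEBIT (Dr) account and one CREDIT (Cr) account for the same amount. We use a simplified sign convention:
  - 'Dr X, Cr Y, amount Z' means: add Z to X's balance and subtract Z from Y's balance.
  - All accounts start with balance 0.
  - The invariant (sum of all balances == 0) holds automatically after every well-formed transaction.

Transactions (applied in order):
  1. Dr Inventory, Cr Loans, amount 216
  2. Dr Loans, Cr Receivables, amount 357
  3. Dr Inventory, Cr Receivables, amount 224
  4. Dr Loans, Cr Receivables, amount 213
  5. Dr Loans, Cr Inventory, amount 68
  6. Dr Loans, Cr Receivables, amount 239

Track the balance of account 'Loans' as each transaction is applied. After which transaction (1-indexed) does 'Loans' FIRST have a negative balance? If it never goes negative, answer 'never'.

After txn 1: Loans=-216

Answer: 1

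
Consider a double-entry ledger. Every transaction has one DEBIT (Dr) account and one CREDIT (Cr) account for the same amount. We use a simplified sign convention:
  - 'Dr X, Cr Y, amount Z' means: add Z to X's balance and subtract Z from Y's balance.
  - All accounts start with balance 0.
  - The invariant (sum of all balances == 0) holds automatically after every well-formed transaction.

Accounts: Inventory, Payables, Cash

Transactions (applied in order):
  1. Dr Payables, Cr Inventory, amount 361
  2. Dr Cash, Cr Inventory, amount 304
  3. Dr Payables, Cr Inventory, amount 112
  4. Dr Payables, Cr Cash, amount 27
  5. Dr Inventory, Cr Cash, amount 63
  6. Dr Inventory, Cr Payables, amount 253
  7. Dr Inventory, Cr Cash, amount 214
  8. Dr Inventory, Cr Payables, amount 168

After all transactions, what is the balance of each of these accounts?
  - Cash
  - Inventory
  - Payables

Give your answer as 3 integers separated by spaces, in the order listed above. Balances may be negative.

After txn 1 (Dr Payables, Cr Inventory, amount 361): Inventory=-361 Payables=361
After txn 2 (Dr Cash, Cr Inventory, amount 304): Cash=304 Inventory=-665 Payables=361
After txn 3 (Dr Payables, Cr Inventory, amount 112): Cash=304 Inventory=-777 Payables=473
After txn 4 (Dr Payables, Cr Cash, amount 27): Cash=277 Inventory=-777 Payables=500
After txn 5 (Dr Inventory, Cr Cash, amount 63): Cash=214 Inventory=-714 Payables=500
After txn 6 (Dr Inventory, Cr Payables, amount 253): Cash=214 Inventory=-461 Payables=247
After txn 7 (Dr Inventory, Cr Cash, amount 214): Cash=0 Inventory=-247 Payables=247
After txn 8 (Dr Inventory, Cr Payables, amount 168): Cash=0 Inventory=-79 Payables=79

Answer: 0 -79 79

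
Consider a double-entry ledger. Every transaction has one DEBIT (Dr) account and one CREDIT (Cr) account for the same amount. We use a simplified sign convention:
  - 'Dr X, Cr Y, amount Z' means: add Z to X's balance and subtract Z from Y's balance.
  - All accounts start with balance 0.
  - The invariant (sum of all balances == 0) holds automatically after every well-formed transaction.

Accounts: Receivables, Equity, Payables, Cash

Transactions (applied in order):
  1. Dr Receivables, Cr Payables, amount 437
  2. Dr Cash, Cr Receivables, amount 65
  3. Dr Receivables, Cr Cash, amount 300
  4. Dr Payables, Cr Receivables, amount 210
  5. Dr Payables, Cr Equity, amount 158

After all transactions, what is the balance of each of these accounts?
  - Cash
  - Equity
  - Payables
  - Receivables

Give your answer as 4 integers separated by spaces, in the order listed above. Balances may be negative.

After txn 1 (Dr Receivables, Cr Payables, amount 437): Payables=-437 Receivables=437
After txn 2 (Dr Cash, Cr Receivables, amount 65): Cash=65 Payables=-437 Receivables=372
After txn 3 (Dr Receivables, Cr Cash, amount 300): Cash=-235 Payables=-437 Receivables=672
After txn 4 (Dr Payables, Cr Receivables, amount 210): Cash=-235 Payables=-227 Receivables=462
After txn 5 (Dr Payables, Cr Equity, amount 158): Cash=-235 Equity=-158 Payables=-69 Receivables=462

Answer: -235 -158 -69 462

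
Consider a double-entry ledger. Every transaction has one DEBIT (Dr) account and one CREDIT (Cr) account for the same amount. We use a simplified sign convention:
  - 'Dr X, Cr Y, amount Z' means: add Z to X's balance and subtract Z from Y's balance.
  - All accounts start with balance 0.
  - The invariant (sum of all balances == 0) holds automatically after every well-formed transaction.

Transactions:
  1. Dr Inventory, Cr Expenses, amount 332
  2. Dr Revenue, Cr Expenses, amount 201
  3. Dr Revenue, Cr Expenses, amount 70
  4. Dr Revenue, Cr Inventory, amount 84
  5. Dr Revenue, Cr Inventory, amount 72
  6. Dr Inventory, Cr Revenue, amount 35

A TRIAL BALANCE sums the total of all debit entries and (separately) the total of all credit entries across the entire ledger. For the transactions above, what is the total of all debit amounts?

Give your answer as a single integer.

Txn 1: debit+=332
Txn 2: debit+=201
Txn 3: debit+=70
Txn 4: debit+=84
Txn 5: debit+=72
Txn 6: debit+=35
Total debits = 794

Answer: 794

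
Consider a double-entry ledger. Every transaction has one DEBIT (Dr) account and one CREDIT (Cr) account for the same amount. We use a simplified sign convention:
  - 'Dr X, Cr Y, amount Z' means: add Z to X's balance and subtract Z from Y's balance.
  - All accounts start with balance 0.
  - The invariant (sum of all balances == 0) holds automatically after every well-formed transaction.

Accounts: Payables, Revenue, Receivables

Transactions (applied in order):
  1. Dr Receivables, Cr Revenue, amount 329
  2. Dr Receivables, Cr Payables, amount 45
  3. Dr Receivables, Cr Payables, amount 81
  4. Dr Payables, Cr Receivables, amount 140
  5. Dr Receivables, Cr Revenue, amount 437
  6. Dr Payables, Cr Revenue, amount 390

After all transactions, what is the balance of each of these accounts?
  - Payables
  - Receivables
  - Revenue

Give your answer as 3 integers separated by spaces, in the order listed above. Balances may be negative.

Answer: 404 752 -1156

Derivation:
After txn 1 (Dr Receivables, Cr Revenue, amount 329): Receivables=329 Revenue=-329
After txn 2 (Dr Receivables, Cr Payables, amount 45): Payables=-45 Receivables=374 Revenue=-329
After txn 3 (Dr Receivables, Cr Payables, amount 81): Payables=-126 Receivables=455 Revenue=-329
After txn 4 (Dr Payables, Cr Receivables, amount 140): Payables=14 Receivables=315 Revenue=-329
After txn 5 (Dr Receivables, Cr Revenue, amount 437): Payables=14 Receivables=752 Revenue=-766
After txn 6 (Dr Payables, Cr Revenue, amount 390): Payables=404 Receivables=752 Revenue=-1156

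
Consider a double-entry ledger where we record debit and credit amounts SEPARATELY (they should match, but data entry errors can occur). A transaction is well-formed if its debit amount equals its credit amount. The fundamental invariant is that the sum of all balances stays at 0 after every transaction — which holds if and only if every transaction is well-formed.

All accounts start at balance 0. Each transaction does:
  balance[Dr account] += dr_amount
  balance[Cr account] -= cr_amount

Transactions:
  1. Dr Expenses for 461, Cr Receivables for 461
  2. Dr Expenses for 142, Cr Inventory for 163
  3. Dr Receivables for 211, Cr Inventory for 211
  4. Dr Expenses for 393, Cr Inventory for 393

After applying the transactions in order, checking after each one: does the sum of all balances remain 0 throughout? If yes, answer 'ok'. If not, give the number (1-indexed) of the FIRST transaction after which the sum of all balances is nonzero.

After txn 1: dr=461 cr=461 sum_balances=0
After txn 2: dr=142 cr=163 sum_balances=-21
After txn 3: dr=211 cr=211 sum_balances=-21
After txn 4: dr=393 cr=393 sum_balances=-21

Answer: 2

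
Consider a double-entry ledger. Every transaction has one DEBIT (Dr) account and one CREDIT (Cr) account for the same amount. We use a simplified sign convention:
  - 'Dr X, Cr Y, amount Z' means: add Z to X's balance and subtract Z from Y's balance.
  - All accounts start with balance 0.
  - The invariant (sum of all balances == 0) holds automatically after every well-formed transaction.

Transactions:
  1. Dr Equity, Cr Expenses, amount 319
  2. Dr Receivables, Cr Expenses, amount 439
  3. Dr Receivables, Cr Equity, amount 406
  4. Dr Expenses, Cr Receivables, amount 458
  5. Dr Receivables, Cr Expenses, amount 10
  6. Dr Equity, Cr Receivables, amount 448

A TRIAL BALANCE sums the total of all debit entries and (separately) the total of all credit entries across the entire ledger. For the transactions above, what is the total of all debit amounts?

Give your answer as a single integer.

Txn 1: debit+=319
Txn 2: debit+=439
Txn 3: debit+=406
Txn 4: debit+=458
Txn 5: debit+=10
Txn 6: debit+=448
Total debits = 2080

Answer: 2080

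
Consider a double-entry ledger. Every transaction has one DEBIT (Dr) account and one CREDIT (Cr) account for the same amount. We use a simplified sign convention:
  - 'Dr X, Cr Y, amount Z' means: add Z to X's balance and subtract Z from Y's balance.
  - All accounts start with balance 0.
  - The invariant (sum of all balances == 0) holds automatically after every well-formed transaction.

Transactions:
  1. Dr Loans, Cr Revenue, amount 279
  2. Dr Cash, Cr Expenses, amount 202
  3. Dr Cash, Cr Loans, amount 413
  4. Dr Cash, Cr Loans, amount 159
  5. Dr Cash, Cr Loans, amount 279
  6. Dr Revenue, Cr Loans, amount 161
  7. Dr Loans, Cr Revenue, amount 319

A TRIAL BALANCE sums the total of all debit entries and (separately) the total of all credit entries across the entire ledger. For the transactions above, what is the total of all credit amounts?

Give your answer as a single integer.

Answer: 1812

Derivation:
Txn 1: credit+=279
Txn 2: credit+=202
Txn 3: credit+=413
Txn 4: credit+=159
Txn 5: credit+=279
Txn 6: credit+=161
Txn 7: credit+=319
Total credits = 1812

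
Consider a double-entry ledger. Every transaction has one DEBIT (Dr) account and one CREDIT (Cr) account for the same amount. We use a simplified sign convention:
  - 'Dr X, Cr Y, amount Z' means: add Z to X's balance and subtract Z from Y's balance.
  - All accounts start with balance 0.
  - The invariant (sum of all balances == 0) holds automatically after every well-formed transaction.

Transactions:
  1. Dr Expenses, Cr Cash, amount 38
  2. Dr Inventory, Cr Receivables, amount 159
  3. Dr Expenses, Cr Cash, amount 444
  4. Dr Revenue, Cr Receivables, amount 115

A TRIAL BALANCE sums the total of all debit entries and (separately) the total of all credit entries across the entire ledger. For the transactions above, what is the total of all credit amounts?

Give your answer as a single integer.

Txn 1: credit+=38
Txn 2: credit+=159
Txn 3: credit+=444
Txn 4: credit+=115
Total credits = 756

Answer: 756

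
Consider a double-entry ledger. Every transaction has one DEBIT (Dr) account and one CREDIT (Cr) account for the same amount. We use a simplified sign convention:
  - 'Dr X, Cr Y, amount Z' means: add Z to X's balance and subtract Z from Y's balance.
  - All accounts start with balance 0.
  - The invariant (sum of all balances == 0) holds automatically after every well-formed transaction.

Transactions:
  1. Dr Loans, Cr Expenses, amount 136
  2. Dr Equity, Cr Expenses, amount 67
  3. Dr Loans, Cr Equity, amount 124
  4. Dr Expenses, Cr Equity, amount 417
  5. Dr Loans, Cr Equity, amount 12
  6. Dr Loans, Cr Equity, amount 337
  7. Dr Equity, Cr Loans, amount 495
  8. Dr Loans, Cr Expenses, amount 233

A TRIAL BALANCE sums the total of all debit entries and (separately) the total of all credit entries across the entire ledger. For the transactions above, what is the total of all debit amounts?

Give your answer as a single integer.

Txn 1: debit+=136
Txn 2: debit+=67
Txn 3: debit+=124
Txn 4: debit+=417
Txn 5: debit+=12
Txn 6: debit+=337
Txn 7: debit+=495
Txn 8: debit+=233
Total debits = 1821

Answer: 1821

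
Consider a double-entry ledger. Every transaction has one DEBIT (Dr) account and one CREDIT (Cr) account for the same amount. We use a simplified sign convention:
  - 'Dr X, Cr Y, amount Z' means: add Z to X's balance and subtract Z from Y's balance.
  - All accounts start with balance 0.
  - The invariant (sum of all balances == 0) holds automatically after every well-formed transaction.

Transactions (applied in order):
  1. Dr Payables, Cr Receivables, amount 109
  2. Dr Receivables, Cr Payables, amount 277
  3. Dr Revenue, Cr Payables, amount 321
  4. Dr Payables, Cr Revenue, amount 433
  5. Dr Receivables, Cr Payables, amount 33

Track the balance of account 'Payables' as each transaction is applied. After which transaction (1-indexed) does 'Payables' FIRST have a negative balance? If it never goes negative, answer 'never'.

Answer: 2

Derivation:
After txn 1: Payables=109
After txn 2: Payables=-168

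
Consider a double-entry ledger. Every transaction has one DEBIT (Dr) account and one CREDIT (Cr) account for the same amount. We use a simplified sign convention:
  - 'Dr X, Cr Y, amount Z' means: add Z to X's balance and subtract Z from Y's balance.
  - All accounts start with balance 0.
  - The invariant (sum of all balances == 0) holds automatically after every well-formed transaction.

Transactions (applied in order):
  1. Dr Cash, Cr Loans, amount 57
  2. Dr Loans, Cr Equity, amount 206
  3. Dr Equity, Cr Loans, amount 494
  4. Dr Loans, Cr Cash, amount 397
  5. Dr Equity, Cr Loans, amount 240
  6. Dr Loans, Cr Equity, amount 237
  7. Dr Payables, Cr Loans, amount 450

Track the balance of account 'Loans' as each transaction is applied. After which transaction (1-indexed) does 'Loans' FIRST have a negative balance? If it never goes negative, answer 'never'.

After txn 1: Loans=-57

Answer: 1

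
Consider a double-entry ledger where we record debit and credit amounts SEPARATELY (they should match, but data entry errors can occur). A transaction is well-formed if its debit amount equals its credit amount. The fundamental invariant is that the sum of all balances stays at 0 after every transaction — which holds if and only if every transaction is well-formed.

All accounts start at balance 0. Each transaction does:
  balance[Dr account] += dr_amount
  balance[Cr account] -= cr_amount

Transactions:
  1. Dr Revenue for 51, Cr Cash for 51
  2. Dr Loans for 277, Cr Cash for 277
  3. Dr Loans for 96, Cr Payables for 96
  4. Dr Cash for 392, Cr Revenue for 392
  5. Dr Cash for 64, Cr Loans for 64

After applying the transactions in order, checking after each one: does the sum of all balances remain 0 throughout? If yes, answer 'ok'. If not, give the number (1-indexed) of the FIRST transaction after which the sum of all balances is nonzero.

After txn 1: dr=51 cr=51 sum_balances=0
After txn 2: dr=277 cr=277 sum_balances=0
After txn 3: dr=96 cr=96 sum_balances=0
After txn 4: dr=392 cr=392 sum_balances=0
After txn 5: dr=64 cr=64 sum_balances=0

Answer: ok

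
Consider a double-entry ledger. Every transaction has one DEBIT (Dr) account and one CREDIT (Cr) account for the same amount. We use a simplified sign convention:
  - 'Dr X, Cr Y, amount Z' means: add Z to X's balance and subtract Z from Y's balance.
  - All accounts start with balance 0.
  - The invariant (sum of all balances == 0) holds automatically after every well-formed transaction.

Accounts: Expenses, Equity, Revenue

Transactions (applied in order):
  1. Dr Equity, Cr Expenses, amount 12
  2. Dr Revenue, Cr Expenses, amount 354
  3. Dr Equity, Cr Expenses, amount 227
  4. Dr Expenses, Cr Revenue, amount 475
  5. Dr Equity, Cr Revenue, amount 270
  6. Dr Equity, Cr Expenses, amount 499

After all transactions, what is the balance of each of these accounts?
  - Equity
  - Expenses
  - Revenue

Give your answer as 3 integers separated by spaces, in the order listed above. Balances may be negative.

After txn 1 (Dr Equity, Cr Expenses, amount 12): Equity=12 Expenses=-12
After txn 2 (Dr Revenue, Cr Expenses, amount 354): Equity=12 Expenses=-366 Revenue=354
After txn 3 (Dr Equity, Cr Expenses, amount 227): Equity=239 Expenses=-593 Revenue=354
After txn 4 (Dr Expenses, Cr Revenue, amount 475): Equity=239 Expenses=-118 Revenue=-121
After txn 5 (Dr Equity, Cr Revenue, amount 270): Equity=509 Expenses=-118 Revenue=-391
After txn 6 (Dr Equity, Cr Expenses, amount 499): Equity=1008 Expenses=-617 Revenue=-391

Answer: 1008 -617 -391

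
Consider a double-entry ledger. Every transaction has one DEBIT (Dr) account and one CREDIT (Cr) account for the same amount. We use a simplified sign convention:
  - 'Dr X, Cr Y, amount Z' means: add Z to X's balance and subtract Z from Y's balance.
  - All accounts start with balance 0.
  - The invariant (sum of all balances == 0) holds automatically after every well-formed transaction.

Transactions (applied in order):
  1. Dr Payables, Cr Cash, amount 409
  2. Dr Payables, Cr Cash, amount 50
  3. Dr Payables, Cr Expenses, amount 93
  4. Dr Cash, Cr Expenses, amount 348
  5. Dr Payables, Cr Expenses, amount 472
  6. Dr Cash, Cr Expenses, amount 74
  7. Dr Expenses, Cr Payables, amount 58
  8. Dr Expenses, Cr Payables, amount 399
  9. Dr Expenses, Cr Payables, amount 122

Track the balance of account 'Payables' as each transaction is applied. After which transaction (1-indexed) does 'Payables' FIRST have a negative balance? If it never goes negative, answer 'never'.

After txn 1: Payables=409
After txn 2: Payables=459
After txn 3: Payables=552
After txn 4: Payables=552
After txn 5: Payables=1024
After txn 6: Payables=1024
After txn 7: Payables=966
After txn 8: Payables=567
After txn 9: Payables=445

Answer: never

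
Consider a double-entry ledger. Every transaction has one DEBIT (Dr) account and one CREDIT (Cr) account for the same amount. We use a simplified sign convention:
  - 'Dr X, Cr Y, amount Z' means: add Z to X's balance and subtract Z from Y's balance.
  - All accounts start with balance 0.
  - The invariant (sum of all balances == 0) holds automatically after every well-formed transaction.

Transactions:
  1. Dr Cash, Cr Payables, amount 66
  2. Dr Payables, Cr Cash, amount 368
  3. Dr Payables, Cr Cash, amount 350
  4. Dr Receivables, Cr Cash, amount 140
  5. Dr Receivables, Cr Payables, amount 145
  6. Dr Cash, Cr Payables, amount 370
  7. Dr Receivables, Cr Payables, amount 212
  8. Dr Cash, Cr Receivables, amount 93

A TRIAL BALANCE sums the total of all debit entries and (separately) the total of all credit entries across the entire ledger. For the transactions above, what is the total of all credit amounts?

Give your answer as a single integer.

Answer: 1744

Derivation:
Txn 1: credit+=66
Txn 2: credit+=368
Txn 3: credit+=350
Txn 4: credit+=140
Txn 5: credit+=145
Txn 6: credit+=370
Txn 7: credit+=212
Txn 8: credit+=93
Total credits = 1744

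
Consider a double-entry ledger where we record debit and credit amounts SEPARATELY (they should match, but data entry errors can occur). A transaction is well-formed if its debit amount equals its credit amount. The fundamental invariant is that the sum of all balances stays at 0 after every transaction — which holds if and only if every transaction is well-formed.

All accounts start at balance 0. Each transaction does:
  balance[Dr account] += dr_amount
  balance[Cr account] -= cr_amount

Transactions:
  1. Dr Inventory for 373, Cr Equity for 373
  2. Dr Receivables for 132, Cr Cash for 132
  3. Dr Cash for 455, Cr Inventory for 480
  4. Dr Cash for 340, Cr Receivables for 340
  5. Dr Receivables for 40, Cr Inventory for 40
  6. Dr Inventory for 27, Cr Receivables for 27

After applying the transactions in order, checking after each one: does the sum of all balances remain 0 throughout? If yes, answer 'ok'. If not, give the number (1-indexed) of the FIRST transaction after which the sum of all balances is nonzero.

Answer: 3

Derivation:
After txn 1: dr=373 cr=373 sum_balances=0
After txn 2: dr=132 cr=132 sum_balances=0
After txn 3: dr=455 cr=480 sum_balances=-25
After txn 4: dr=340 cr=340 sum_balances=-25
After txn 5: dr=40 cr=40 sum_balances=-25
After txn 6: dr=27 cr=27 sum_balances=-25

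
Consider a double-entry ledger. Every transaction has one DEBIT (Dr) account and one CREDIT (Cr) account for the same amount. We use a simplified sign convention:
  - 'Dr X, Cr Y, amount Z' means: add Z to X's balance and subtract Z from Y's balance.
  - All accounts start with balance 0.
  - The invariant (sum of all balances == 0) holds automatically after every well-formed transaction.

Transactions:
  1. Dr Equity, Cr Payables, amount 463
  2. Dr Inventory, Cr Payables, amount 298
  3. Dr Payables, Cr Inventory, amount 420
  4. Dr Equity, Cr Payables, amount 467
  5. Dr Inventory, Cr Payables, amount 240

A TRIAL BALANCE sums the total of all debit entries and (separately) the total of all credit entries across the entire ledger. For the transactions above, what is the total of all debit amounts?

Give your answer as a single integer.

Answer: 1888

Derivation:
Txn 1: debit+=463
Txn 2: debit+=298
Txn 3: debit+=420
Txn 4: debit+=467
Txn 5: debit+=240
Total debits = 1888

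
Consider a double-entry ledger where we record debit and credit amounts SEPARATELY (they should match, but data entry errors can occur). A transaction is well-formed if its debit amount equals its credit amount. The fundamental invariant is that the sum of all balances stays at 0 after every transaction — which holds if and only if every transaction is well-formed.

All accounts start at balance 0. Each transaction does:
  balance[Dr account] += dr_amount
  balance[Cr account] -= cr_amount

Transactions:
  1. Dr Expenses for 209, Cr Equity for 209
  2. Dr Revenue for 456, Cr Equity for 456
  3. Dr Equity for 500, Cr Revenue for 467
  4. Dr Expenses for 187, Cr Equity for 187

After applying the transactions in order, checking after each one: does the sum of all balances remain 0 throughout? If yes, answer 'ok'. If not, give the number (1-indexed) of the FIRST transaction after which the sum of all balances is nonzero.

Answer: 3

Derivation:
After txn 1: dr=209 cr=209 sum_balances=0
After txn 2: dr=456 cr=456 sum_balances=0
After txn 3: dr=500 cr=467 sum_balances=33
After txn 4: dr=187 cr=187 sum_balances=33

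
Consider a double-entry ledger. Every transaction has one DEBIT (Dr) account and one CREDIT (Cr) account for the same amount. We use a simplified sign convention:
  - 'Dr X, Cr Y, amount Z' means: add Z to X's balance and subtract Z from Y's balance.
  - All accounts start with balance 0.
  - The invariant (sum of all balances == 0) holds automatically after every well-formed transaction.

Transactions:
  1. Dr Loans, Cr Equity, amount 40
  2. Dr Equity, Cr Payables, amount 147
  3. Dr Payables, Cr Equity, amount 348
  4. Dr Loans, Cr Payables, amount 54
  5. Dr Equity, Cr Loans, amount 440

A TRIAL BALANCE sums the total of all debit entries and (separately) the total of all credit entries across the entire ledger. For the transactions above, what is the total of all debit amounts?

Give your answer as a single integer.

Txn 1: debit+=40
Txn 2: debit+=147
Txn 3: debit+=348
Txn 4: debit+=54
Txn 5: debit+=440
Total debits = 1029

Answer: 1029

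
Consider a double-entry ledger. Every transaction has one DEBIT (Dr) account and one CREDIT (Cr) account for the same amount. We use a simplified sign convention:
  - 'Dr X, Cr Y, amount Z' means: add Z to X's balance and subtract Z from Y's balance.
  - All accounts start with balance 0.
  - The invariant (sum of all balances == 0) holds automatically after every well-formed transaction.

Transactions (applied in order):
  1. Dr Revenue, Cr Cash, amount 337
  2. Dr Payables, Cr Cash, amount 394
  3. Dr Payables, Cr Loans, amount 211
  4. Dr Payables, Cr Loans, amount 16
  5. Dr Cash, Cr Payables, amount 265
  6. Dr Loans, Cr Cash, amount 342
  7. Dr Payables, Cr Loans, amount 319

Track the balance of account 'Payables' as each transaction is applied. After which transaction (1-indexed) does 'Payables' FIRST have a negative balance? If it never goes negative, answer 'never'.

After txn 1: Payables=0
After txn 2: Payables=394
After txn 3: Payables=605
After txn 4: Payables=621
After txn 5: Payables=356
After txn 6: Payables=356
After txn 7: Payables=675

Answer: never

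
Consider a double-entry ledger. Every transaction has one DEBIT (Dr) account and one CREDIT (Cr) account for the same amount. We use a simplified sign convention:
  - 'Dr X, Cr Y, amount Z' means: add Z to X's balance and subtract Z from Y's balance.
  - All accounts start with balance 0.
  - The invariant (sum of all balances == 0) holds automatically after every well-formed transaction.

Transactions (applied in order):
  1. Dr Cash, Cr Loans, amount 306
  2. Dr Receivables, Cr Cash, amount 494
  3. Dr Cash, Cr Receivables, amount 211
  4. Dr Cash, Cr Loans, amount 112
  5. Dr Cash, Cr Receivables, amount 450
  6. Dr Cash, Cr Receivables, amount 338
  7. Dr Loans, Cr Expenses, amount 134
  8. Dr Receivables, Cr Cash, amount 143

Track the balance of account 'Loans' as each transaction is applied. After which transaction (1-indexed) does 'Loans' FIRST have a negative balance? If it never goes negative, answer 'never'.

After txn 1: Loans=-306

Answer: 1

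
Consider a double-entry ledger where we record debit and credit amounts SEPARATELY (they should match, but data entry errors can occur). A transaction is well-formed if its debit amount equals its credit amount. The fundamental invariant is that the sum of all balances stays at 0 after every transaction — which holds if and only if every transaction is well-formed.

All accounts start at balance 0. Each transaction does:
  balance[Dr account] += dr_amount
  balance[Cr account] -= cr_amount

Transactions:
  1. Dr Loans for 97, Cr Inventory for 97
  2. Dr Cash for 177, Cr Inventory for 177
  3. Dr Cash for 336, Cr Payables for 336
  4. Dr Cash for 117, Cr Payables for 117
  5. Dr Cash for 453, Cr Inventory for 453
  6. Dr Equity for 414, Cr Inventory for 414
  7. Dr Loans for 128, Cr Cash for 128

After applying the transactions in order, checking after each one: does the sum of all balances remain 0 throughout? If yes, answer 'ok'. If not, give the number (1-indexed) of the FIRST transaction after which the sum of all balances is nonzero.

Answer: ok

Derivation:
After txn 1: dr=97 cr=97 sum_balances=0
After txn 2: dr=177 cr=177 sum_balances=0
After txn 3: dr=336 cr=336 sum_balances=0
After txn 4: dr=117 cr=117 sum_balances=0
After txn 5: dr=453 cr=453 sum_balances=0
After txn 6: dr=414 cr=414 sum_balances=0
After txn 7: dr=128 cr=128 sum_balances=0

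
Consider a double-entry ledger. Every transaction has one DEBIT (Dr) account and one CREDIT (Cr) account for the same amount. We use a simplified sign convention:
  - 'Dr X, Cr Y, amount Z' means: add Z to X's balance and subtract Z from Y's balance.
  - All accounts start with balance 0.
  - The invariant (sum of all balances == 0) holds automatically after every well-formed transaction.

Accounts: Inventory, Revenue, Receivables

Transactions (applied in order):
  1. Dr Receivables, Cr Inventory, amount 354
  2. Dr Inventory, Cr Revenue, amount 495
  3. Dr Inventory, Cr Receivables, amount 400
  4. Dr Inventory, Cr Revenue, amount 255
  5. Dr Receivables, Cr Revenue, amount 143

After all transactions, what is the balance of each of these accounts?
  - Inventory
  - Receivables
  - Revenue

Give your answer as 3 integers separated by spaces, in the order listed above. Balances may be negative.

After txn 1 (Dr Receivables, Cr Inventory, amount 354): Inventory=-354 Receivables=354
After txn 2 (Dr Inventory, Cr Revenue, amount 495): Inventory=141 Receivables=354 Revenue=-495
After txn 3 (Dr Inventory, Cr Receivables, amount 400): Inventory=541 Receivables=-46 Revenue=-495
After txn 4 (Dr Inventory, Cr Revenue, amount 255): Inventory=796 Receivables=-46 Revenue=-750
After txn 5 (Dr Receivables, Cr Revenue, amount 143): Inventory=796 Receivables=97 Revenue=-893

Answer: 796 97 -893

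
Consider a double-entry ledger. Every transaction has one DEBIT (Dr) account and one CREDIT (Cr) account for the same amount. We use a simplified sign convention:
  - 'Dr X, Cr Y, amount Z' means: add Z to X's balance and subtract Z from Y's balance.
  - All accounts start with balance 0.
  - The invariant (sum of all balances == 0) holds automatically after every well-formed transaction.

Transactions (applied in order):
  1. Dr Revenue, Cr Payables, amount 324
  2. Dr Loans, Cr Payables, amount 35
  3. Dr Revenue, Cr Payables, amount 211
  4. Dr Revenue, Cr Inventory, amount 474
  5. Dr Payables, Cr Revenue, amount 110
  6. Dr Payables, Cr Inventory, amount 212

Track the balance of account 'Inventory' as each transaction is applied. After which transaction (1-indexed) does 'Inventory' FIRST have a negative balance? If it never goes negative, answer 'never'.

Answer: 4

Derivation:
After txn 1: Inventory=0
After txn 2: Inventory=0
After txn 3: Inventory=0
After txn 4: Inventory=-474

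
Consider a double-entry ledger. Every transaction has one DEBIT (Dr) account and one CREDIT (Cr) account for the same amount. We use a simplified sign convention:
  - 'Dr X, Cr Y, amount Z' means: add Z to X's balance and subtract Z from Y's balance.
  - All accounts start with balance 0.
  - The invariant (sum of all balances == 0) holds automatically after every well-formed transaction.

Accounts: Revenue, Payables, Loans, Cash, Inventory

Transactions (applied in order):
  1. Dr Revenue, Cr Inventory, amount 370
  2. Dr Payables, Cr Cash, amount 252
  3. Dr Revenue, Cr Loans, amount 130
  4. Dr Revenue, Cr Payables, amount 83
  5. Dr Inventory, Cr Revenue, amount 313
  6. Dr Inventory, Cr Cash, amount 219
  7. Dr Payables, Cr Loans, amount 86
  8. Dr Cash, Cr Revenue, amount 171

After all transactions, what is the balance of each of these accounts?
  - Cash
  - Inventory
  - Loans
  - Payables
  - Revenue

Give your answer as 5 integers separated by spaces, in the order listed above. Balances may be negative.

Answer: -300 162 -216 255 99

Derivation:
After txn 1 (Dr Revenue, Cr Inventory, amount 370): Inventory=-370 Revenue=370
After txn 2 (Dr Payables, Cr Cash, amount 252): Cash=-252 Inventory=-370 Payables=252 Revenue=370
After txn 3 (Dr Revenue, Cr Loans, amount 130): Cash=-252 Inventory=-370 Loans=-130 Payables=252 Revenue=500
After txn 4 (Dr Revenue, Cr Payables, amount 83): Cash=-252 Inventory=-370 Loans=-130 Payables=169 Revenue=583
After txn 5 (Dr Inventory, Cr Revenue, amount 313): Cash=-252 Inventory=-57 Loans=-130 Payables=169 Revenue=270
After txn 6 (Dr Inventory, Cr Cash, amount 219): Cash=-471 Inventory=162 Loans=-130 Payables=169 Revenue=270
After txn 7 (Dr Payables, Cr Loans, amount 86): Cash=-471 Inventory=162 Loans=-216 Payables=255 Revenue=270
After txn 8 (Dr Cash, Cr Revenue, amount 171): Cash=-300 Inventory=162 Loans=-216 Payables=255 Revenue=99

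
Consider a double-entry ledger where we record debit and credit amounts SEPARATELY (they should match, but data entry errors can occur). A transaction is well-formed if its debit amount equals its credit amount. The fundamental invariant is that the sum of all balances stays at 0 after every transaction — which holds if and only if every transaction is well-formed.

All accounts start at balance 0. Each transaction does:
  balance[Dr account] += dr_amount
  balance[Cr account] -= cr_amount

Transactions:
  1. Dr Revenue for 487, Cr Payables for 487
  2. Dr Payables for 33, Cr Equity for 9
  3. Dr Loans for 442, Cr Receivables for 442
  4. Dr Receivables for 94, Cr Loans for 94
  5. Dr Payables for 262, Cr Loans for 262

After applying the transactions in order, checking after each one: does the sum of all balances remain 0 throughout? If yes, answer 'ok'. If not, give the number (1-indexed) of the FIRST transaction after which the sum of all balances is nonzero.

After txn 1: dr=487 cr=487 sum_balances=0
After txn 2: dr=33 cr=9 sum_balances=24
After txn 3: dr=442 cr=442 sum_balances=24
After txn 4: dr=94 cr=94 sum_balances=24
After txn 5: dr=262 cr=262 sum_balances=24

Answer: 2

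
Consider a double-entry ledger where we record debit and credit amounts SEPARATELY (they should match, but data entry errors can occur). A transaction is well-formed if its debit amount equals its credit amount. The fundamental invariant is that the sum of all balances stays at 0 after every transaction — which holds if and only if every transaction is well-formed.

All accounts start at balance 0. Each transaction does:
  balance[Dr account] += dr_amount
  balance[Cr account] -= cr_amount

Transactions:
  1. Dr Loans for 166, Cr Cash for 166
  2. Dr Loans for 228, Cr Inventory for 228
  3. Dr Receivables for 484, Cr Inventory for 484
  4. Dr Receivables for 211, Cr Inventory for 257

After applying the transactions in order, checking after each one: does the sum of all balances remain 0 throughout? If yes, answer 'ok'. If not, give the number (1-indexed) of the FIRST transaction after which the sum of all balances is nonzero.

Answer: 4

Derivation:
After txn 1: dr=166 cr=166 sum_balances=0
After txn 2: dr=228 cr=228 sum_balances=0
After txn 3: dr=484 cr=484 sum_balances=0
After txn 4: dr=211 cr=257 sum_balances=-46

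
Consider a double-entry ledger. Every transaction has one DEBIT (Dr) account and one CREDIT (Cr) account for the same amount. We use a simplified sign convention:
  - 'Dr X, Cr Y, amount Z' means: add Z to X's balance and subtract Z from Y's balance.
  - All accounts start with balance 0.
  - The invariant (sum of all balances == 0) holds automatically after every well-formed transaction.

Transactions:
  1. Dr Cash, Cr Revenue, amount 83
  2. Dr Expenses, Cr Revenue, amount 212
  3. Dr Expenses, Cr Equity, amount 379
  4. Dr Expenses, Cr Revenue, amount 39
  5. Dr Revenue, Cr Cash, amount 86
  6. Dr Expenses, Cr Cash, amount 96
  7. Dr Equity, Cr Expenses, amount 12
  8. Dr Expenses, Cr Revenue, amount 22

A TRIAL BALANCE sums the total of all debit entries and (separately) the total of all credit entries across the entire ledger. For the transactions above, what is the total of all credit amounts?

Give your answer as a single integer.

Txn 1: credit+=83
Txn 2: credit+=212
Txn 3: credit+=379
Txn 4: credit+=39
Txn 5: credit+=86
Txn 6: credit+=96
Txn 7: credit+=12
Txn 8: credit+=22
Total credits = 929

Answer: 929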